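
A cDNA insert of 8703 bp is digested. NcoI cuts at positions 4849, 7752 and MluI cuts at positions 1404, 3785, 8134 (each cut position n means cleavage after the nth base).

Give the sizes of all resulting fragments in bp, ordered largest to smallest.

Combined cut positions (sorted): 1404, 3785, 4849, 7752, 8134.
Linear molecule, 5 cuts → 6 fragments:
  1404 − 0 = 1404 bp
  3785 − 1404 = 2381 bp
  4849 − 3785 = 1064 bp
  7752 − 4849 = 2903 bp
  8134 − 7752 = 382 bp
  8703 − 8134 = 569 bp
Sorted largest to smallest: 2903, 2381, 1404, 1064, 569, 382 bp.

2903, 2381, 1404, 1064, 569, 382 bp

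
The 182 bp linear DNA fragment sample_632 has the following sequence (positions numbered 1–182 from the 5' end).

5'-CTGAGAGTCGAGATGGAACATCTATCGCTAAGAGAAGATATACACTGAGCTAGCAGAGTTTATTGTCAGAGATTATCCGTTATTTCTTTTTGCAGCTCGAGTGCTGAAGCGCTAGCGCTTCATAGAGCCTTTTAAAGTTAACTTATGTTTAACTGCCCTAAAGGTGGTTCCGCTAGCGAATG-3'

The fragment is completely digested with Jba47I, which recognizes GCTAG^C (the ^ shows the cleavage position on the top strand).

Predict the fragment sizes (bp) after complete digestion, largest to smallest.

Jba47I sites (GCTAGC) start at positions 49, 111, 172.
Jba47I cuts after base 5 of each site (before the last base), so after positions 53, 115, 176.
Linear molecule, 3 cuts → 4 fragments:
  1–53 → 53 bp
  54–115 → 62 bp
  116–176 → 61 bp
  177–182 → 6 bp
Sorted largest to smallest: 62, 61, 53, 6 bp.

62, 61, 53, 6 bp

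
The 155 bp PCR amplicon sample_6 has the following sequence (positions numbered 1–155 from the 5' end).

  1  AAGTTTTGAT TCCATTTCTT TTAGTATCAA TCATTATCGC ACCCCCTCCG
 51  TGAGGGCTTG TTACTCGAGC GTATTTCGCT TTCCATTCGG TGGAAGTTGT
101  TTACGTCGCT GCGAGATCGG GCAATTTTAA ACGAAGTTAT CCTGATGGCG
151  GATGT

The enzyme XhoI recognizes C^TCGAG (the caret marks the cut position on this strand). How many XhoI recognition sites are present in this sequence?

CTCGAG occurs starting at position 64.
XhoI cuts at 1 site.

1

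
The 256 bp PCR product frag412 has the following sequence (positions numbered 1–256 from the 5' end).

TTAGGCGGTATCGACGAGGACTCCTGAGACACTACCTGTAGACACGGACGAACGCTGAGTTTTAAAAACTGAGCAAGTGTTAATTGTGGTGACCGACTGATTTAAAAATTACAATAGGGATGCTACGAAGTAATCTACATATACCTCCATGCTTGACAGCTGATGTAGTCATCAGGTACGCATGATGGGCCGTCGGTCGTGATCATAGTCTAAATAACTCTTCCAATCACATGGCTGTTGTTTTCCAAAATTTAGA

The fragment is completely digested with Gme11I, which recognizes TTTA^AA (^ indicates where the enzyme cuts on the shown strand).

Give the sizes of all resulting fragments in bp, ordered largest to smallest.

152, 64, 40 bp

Gme11I sites (TTTAAA) start at positions 61, 101.
Gme11I cuts after base 4 of each site, so after positions 64, 104.
Linear molecule, 2 cuts → 3 fragments:
  1–64 → 64 bp
  65–104 → 40 bp
  105–256 → 152 bp
Sorted largest to smallest: 152, 64, 40 bp.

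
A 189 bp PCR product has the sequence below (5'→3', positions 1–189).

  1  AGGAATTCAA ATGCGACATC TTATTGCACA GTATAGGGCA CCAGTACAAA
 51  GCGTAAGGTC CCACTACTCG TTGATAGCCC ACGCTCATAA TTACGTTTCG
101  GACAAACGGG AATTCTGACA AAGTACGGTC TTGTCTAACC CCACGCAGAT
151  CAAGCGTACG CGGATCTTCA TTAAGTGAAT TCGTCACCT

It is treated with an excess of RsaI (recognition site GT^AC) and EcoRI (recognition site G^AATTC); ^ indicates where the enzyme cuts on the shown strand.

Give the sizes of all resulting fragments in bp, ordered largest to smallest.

RsaI sites (GTAC) start at positions 44, 123, 156.
RsaI cuts after base 2 of each site, so after positions 45, 124, 157.
EcoRI sites (GAATTC) start at positions 3, 110, 177.
EcoRI cuts after the first base of each site, so after positions 3, 110, 177.
Combined cut positions: 3, 45, 110, 124, 157, 177.
Linear molecule, 6 cuts → 7 fragments:
  1–3 → 3 bp
  4–45 → 42 bp
  46–110 → 65 bp
  111–124 → 14 bp
  125–157 → 33 bp
  158–177 → 20 bp
  178–189 → 12 bp
Sorted largest to smallest: 65, 42, 33, 20, 14, 12, 3 bp.

65, 42, 33, 20, 14, 12, 3 bp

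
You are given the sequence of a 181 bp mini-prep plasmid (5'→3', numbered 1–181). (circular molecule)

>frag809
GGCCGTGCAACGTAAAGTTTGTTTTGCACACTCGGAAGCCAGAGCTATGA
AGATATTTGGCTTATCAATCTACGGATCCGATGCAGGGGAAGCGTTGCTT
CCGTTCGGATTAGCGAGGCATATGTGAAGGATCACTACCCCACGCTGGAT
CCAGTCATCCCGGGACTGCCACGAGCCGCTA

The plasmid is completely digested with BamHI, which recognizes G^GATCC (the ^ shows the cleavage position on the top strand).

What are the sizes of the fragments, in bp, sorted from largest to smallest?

108, 73 bp

BamHI sites (GGATCC) start at positions 74, 147.
BamHI cuts after the first base of each site, so after positions 74, 147.
Circular molecule, 2 cuts → 2 fragments:
  75–147 → 73 bp
  148–181 then 1–74 → 34 + 74 = 108 bp
Sorted largest to smallest: 108, 73 bp.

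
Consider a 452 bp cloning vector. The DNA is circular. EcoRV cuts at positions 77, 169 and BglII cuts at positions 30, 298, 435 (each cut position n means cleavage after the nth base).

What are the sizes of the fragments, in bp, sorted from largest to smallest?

137, 129, 92, 47, 47 bp

Combined cut positions (sorted): 30, 77, 169, 298, 435.
Circular molecule, 5 cuts → 5 fragments:
  77 − 30 = 47 bp
  169 − 77 = 92 bp
  298 − 169 = 129 bp
  435 − 298 = 137 bp
  wrap: 452 − 435 + 30 = 47 bp
Sorted largest to smallest: 137, 129, 92, 47, 47 bp.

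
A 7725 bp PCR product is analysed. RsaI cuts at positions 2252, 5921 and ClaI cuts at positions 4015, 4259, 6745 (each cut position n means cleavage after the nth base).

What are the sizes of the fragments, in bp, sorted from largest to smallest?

Combined cut positions (sorted): 2252, 4015, 4259, 5921, 6745.
Linear molecule, 5 cuts → 6 fragments:
  2252 − 0 = 2252 bp
  4015 − 2252 = 1763 bp
  4259 − 4015 = 244 bp
  5921 − 4259 = 1662 bp
  6745 − 5921 = 824 bp
  7725 − 6745 = 980 bp
Sorted largest to smallest: 2252, 1763, 1662, 980, 824, 244 bp.

2252, 1763, 1662, 980, 824, 244 bp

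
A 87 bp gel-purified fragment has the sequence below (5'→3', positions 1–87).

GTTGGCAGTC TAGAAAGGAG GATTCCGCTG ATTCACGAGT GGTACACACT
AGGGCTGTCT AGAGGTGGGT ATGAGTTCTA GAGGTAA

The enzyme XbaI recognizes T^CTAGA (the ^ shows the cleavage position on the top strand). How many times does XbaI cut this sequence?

TCTAGA occurs starting at positions 9, 58, 77.
XbaI cuts at 3 sites.

3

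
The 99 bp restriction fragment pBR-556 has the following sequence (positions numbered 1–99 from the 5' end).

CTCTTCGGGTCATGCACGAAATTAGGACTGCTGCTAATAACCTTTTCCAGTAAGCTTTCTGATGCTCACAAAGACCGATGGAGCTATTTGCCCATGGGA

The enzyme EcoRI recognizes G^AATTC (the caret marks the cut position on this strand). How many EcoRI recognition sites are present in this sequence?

No occurrence of GAATTC is present in the sequence.
EcoRI does not cut: 0 sites.

0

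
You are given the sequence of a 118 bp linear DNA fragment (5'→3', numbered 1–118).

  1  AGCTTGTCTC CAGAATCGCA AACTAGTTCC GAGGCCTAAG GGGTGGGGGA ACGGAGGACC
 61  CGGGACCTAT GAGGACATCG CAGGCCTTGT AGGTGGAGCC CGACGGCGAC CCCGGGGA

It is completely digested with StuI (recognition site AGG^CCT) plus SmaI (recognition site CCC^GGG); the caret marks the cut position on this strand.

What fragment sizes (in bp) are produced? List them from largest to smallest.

StuI sites (AGGCCT) start at positions 32, 82.
StuI cuts after base 3 of each site, so after positions 34, 84.
SmaI sites (CCCGGG) start at positions 59, 111.
SmaI cuts after base 3 of each site, so after positions 61, 113.
Combined cut positions: 34, 61, 84, 113.
Linear molecule, 4 cuts → 5 fragments:
  1–34 → 34 bp
  35–61 → 27 bp
  62–84 → 23 bp
  85–113 → 29 bp
  114–118 → 5 bp
Sorted largest to smallest: 34, 29, 27, 23, 5 bp.

34, 29, 27, 23, 5 bp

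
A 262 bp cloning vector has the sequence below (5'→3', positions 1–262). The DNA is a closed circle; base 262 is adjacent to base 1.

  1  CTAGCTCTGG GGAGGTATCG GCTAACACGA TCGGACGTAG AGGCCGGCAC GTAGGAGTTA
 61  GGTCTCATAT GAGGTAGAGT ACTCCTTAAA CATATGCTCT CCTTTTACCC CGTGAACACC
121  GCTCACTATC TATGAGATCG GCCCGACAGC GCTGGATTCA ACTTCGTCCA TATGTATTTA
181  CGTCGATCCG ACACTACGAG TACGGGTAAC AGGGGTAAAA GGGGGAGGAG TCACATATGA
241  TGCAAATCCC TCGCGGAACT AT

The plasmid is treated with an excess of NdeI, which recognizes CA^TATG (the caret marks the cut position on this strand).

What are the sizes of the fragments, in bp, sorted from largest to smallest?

94, 78, 65, 25 bp

NdeI sites (CATATG) start at positions 66, 91, 169, 234.
NdeI cuts after base 2 of each site, so after positions 67, 92, 170, 235.
Circular molecule, 4 cuts → 4 fragments:
  68–92 → 25 bp
  93–170 → 78 bp
  171–235 → 65 bp
  236–262 then 1–67 → 27 + 67 = 94 bp
Sorted largest to smallest: 94, 78, 65, 25 bp.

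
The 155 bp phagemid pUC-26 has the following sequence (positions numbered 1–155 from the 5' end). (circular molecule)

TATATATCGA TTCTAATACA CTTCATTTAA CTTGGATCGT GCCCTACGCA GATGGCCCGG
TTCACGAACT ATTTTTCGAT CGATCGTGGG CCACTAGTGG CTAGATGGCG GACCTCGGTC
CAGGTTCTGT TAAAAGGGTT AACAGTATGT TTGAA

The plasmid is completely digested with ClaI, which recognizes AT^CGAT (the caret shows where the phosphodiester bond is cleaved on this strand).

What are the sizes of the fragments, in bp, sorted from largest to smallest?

ClaI sites (ATCGAT) start at positions 6, 79.
ClaI cuts after base 2 of each site, so after positions 7, 80.
Circular molecule, 2 cuts → 2 fragments:
  8–80 → 73 bp
  81–155 then 1–7 → 75 + 7 = 82 bp
Sorted largest to smallest: 82, 73 bp.

82, 73 bp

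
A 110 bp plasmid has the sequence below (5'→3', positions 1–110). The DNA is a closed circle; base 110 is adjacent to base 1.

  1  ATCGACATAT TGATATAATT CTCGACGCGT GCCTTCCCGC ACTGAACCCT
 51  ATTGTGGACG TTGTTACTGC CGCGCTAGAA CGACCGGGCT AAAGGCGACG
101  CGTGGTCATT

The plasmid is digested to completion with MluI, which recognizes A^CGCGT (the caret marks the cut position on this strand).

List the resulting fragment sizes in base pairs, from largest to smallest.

73, 37 bp

MluI sites (ACGCGT) start at positions 25, 98.
MluI cuts after the first base of each site, so after positions 25, 98.
Circular molecule, 2 cuts → 2 fragments:
  26–98 → 73 bp
  99–110 then 1–25 → 12 + 25 = 37 bp
Sorted largest to smallest: 73, 37 bp.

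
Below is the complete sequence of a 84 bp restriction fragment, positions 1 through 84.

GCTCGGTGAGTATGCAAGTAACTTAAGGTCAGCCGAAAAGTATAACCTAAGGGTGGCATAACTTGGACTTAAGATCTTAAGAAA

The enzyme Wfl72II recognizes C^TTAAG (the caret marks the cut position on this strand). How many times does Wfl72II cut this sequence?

CTTAAG occurs starting at positions 22, 68, 76.
Wfl72II cuts at 3 sites.

3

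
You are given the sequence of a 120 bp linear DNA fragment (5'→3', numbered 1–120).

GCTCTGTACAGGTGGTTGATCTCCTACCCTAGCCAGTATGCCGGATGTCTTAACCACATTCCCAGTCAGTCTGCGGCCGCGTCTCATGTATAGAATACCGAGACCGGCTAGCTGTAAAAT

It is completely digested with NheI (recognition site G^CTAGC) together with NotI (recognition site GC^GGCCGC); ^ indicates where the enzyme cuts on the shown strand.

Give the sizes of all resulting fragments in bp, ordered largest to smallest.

The NheI site (GCTAGC) starts at position 107.
NheI cuts after the first base of each site, so after position 107.
The NotI site (GCGGCCGC) starts at position 73.
NotI cuts after base 2 of each site, so after position 74.
Combined cut positions: 74, 107.
Linear molecule, 2 cuts → 3 fragments:
  1–74 → 74 bp
  75–107 → 33 bp
  108–120 → 13 bp
Sorted largest to smallest: 74, 33, 13 bp.

74, 33, 13 bp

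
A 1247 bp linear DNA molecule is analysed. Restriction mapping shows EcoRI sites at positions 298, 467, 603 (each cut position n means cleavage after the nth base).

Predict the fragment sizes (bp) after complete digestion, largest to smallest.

644, 298, 169, 136 bp

Linear molecule, 3 cuts → 4 fragments:
  298 − 0 = 298 bp
  467 − 298 = 169 bp
  603 − 467 = 136 bp
  1247 − 603 = 644 bp
Sorted largest to smallest: 644, 298, 169, 136 bp.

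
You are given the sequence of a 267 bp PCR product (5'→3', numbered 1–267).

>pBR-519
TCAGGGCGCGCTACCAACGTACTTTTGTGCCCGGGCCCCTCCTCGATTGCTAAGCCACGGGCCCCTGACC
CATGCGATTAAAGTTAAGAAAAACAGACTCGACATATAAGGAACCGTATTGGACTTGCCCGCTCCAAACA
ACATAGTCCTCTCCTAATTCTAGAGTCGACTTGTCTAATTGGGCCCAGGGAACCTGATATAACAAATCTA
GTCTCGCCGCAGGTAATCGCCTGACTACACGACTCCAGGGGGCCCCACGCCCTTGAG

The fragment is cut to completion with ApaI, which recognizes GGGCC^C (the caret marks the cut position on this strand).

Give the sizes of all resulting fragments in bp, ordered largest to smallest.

122, 69, 37, 26, 13 bp

ApaI sites (GGGCCC) start at positions 33, 59, 181, 250.
ApaI cuts after base 5 of each site (before the last base), so after positions 37, 63, 185, 254.
Linear molecule, 4 cuts → 5 fragments:
  1–37 → 37 bp
  38–63 → 26 bp
  64–185 → 122 bp
  186–254 → 69 bp
  255–267 → 13 bp
Sorted largest to smallest: 122, 69, 37, 26, 13 bp.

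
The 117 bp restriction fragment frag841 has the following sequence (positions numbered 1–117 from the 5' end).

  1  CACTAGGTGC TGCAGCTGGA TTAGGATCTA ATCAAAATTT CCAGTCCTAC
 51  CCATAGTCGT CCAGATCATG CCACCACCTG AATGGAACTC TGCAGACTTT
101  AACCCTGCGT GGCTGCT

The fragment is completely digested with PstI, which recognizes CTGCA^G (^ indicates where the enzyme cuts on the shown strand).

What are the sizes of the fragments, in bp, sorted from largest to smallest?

PstI sites (CTGCAG) start at positions 10, 90.
PstI cuts after base 5 of each site (before the last base), so after positions 14, 94.
Linear molecule, 2 cuts → 3 fragments:
  1–14 → 14 bp
  15–94 → 80 bp
  95–117 → 23 bp
Sorted largest to smallest: 80, 23, 14 bp.

80, 23, 14 bp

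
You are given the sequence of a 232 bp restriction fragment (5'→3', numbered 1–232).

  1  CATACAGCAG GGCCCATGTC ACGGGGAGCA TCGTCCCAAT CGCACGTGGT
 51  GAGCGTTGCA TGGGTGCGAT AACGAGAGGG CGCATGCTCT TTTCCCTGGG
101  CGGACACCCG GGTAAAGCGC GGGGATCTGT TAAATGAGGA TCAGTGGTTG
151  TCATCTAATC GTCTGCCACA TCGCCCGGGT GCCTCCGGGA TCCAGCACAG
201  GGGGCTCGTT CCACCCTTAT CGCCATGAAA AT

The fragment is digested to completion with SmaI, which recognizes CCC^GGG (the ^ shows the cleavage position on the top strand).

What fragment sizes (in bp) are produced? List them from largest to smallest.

109, 67, 56 bp

SmaI sites (CCCGGG) start at positions 107, 174.
SmaI cuts after base 3 of each site, so after positions 109, 176.
Linear molecule, 2 cuts → 3 fragments:
  1–109 → 109 bp
  110–176 → 67 bp
  177–232 → 56 bp
Sorted largest to smallest: 109, 67, 56 bp.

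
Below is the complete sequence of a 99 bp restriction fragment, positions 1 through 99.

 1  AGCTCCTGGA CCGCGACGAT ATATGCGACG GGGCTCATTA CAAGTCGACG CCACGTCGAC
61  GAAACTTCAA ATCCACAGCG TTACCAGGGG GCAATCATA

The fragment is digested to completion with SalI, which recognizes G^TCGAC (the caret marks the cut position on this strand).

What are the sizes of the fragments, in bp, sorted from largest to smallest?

44, 44, 11 bp

SalI sites (GTCGAC) start at positions 44, 55.
SalI cuts after the first base of each site, so after positions 44, 55.
Linear molecule, 2 cuts → 3 fragments:
  1–44 → 44 bp
  45–55 → 11 bp
  56–99 → 44 bp
Sorted largest to smallest: 44, 44, 11 bp.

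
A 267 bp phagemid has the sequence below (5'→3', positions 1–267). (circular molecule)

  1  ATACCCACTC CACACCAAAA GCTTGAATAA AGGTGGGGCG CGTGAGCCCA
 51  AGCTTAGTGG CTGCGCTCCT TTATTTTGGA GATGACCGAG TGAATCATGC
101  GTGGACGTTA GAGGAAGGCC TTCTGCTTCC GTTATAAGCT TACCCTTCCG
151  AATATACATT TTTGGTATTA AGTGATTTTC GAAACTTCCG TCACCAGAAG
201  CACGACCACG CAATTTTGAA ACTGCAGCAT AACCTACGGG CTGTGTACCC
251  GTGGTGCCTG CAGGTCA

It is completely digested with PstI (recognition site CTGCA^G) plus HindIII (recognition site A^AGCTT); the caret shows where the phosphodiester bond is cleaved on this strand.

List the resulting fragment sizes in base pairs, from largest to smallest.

PstI sites (CTGCAG) start at positions 222, 258.
PstI cuts after base 5 of each site (before the last base), so after positions 226, 262.
HindIII sites (AAGCTT) start at positions 19, 50, 136.
HindIII cuts after the first base of each site, so after positions 19, 50, 136.
Combined cut positions: 19, 50, 136, 226, 262.
Circular molecule, 5 cuts → 5 fragments:
  20–50 → 31 bp
  51–136 → 86 bp
  137–226 → 90 bp
  227–262 → 36 bp
  263–267 then 1–19 → 5 + 19 = 24 bp
Sorted largest to smallest: 90, 86, 36, 31, 24 bp.

90, 86, 36, 31, 24 bp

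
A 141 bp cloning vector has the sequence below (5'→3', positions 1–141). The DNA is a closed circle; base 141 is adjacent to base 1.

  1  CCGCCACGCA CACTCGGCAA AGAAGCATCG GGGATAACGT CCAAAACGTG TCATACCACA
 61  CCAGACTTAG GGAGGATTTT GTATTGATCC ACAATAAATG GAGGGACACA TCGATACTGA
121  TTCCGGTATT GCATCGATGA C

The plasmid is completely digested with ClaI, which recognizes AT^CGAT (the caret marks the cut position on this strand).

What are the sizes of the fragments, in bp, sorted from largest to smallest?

118, 23 bp

ClaI sites (ATCGAT) start at positions 110, 133.
ClaI cuts after base 2 of each site, so after positions 111, 134.
Circular molecule, 2 cuts → 2 fragments:
  112–134 → 23 bp
  135–141 then 1–111 → 7 + 111 = 118 bp
Sorted largest to smallest: 118, 23 bp.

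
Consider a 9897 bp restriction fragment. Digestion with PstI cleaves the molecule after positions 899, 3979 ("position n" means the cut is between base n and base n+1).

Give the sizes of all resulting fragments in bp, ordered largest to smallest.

Linear molecule, 2 cuts → 3 fragments:
  899 − 0 = 899 bp
  3979 − 899 = 3080 bp
  9897 − 3979 = 5918 bp
Sorted largest to smallest: 5918, 3080, 899 bp.

5918, 3080, 899 bp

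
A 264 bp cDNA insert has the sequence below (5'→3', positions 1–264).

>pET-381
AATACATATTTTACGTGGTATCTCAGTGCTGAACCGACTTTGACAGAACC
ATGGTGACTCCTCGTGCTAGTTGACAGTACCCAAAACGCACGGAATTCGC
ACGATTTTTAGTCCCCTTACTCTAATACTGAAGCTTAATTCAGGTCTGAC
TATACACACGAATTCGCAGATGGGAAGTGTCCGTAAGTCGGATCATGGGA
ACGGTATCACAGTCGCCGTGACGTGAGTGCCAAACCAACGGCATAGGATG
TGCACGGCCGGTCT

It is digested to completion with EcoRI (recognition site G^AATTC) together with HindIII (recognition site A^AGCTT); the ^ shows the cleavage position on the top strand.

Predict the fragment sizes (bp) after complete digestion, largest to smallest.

104, 93, 38, 29 bp

EcoRI sites (GAATTC) start at positions 93, 160.
EcoRI cuts after the first base of each site, so after positions 93, 160.
The HindIII site (AAGCTT) starts at position 131.
HindIII cuts after the first base of each site, so after position 131.
Combined cut positions: 93, 131, 160.
Linear molecule, 3 cuts → 4 fragments:
  1–93 → 93 bp
  94–131 → 38 bp
  132–160 → 29 bp
  161–264 → 104 bp
Sorted largest to smallest: 104, 93, 38, 29 bp.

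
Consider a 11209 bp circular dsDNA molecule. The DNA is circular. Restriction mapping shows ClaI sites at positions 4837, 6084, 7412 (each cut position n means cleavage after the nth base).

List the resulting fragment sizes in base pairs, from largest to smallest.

Circular molecule, 3 cuts → 3 fragments:
  6084 − 4837 = 1247 bp
  7412 − 6084 = 1328 bp
  wrap: 11209 − 7412 + 4837 = 8634 bp
Sorted largest to smallest: 8634, 1328, 1247 bp.

8634, 1328, 1247 bp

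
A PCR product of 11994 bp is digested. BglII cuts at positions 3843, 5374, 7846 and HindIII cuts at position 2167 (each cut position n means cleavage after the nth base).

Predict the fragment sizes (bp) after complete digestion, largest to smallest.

Combined cut positions (sorted): 2167, 3843, 5374, 7846.
Linear molecule, 4 cuts → 5 fragments:
  2167 − 0 = 2167 bp
  3843 − 2167 = 1676 bp
  5374 − 3843 = 1531 bp
  7846 − 5374 = 2472 bp
  11994 − 7846 = 4148 bp
Sorted largest to smallest: 4148, 2472, 2167, 1676, 1531 bp.

4148, 2472, 2167, 1676, 1531 bp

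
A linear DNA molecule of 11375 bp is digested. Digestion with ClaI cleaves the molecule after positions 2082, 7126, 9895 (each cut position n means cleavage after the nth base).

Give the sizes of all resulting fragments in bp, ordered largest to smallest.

5044, 2769, 2082, 1480 bp

Linear molecule, 3 cuts → 4 fragments:
  2082 − 0 = 2082 bp
  7126 − 2082 = 5044 bp
  9895 − 7126 = 2769 bp
  11375 − 9895 = 1480 bp
Sorted largest to smallest: 5044, 2769, 2082, 1480 bp.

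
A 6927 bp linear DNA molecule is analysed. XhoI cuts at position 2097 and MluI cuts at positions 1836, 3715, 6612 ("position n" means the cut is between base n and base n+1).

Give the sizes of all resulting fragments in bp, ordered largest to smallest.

2897, 1836, 1618, 315, 261 bp

Combined cut positions (sorted): 1836, 2097, 3715, 6612.
Linear molecule, 4 cuts → 5 fragments:
  1836 − 0 = 1836 bp
  2097 − 1836 = 261 bp
  3715 − 2097 = 1618 bp
  6612 − 3715 = 2897 bp
  6927 − 6612 = 315 bp
Sorted largest to smallest: 2897, 1836, 1618, 315, 261 bp.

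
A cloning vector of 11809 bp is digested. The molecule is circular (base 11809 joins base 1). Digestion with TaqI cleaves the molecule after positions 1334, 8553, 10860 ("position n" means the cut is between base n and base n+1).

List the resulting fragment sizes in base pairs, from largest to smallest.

Circular molecule, 3 cuts → 3 fragments:
  8553 − 1334 = 7219 bp
  10860 − 8553 = 2307 bp
  wrap: 11809 − 10860 + 1334 = 2283 bp
Sorted largest to smallest: 7219, 2307, 2283 bp.

7219, 2307, 2283 bp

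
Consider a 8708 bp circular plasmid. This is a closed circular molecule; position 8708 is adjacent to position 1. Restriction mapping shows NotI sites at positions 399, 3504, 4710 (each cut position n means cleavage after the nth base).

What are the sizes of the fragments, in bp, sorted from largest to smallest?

4397, 3105, 1206 bp

Circular molecule, 3 cuts → 3 fragments:
  3504 − 399 = 3105 bp
  4710 − 3504 = 1206 bp
  wrap: 8708 − 4710 + 399 = 4397 bp
Sorted largest to smallest: 4397, 3105, 1206 bp.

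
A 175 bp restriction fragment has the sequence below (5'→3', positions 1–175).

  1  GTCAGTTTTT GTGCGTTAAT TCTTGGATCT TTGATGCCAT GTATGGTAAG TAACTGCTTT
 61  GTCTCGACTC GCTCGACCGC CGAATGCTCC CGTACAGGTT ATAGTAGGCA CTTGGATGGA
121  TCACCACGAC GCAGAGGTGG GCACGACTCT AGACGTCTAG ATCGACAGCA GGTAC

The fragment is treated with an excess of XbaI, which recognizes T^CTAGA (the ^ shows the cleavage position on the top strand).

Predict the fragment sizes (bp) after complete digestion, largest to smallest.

148, 19, 8 bp

XbaI sites (TCTAGA) start at positions 148, 156.
XbaI cuts after the first base of each site, so after positions 148, 156.
Linear molecule, 2 cuts → 3 fragments:
  1–148 → 148 bp
  149–156 → 8 bp
  157–175 → 19 bp
Sorted largest to smallest: 148, 19, 8 bp.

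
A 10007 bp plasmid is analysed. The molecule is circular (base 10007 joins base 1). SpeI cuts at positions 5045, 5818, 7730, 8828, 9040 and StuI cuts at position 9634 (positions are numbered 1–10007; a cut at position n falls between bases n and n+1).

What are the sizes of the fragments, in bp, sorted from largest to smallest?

5418, 1912, 1098, 773, 594, 212 bp

Combined cut positions (sorted): 5045, 5818, 7730, 8828, 9040, 9634.
Circular molecule, 6 cuts → 6 fragments:
  5818 − 5045 = 773 bp
  7730 − 5818 = 1912 bp
  8828 − 7730 = 1098 bp
  9040 − 8828 = 212 bp
  9634 − 9040 = 594 bp
  wrap: 10007 − 9634 + 5045 = 5418 bp
Sorted largest to smallest: 5418, 1912, 1098, 773, 594, 212 bp.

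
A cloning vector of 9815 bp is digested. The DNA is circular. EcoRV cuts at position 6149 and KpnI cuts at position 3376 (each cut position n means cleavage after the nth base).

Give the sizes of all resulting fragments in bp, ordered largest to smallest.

7042, 2773 bp

Combined cut positions (sorted): 3376, 6149.
Circular molecule, 2 cuts → 2 fragments:
  6149 − 3376 = 2773 bp
  wrap: 9815 − 6149 + 3376 = 7042 bp
Sorted largest to smallest: 7042, 2773 bp.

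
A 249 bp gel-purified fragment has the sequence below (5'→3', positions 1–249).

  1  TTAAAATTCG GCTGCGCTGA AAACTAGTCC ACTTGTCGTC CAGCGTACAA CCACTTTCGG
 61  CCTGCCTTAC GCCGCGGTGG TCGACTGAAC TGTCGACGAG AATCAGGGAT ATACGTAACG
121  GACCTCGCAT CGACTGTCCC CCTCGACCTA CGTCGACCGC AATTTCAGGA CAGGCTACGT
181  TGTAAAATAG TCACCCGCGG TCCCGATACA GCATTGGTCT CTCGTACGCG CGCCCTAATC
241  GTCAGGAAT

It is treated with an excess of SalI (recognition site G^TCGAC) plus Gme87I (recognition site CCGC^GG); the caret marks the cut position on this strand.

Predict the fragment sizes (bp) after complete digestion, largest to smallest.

SalI sites (GTCGAC) start at positions 80, 92, 152.
SalI cuts after the first base of each site, so after positions 80, 92, 152.
Gme87I sites (CCGCGG) start at positions 72, 195.
Gme87I cuts after base 4 of each site, so after positions 75, 198.
Combined cut positions: 75, 80, 92, 152, 198.
Linear molecule, 5 cuts → 6 fragments:
  1–75 → 75 bp
  76–80 → 5 bp
  81–92 → 12 bp
  93–152 → 60 bp
  153–198 → 46 bp
  199–249 → 51 bp
Sorted largest to smallest: 75, 60, 51, 46, 12, 5 bp.

75, 60, 51, 46, 12, 5 bp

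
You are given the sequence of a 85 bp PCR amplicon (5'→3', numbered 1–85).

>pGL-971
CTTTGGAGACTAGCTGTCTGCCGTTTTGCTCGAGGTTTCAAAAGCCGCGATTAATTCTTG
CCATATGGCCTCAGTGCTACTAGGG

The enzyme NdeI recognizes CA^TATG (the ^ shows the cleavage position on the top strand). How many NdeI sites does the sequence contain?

CATATG occurs starting at position 62.
NdeI cuts at 1 site.

1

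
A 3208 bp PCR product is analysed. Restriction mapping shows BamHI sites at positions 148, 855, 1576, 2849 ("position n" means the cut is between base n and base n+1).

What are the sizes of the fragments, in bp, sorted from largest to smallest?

Linear molecule, 4 cuts → 5 fragments:
  148 − 0 = 148 bp
  855 − 148 = 707 bp
  1576 − 855 = 721 bp
  2849 − 1576 = 1273 bp
  3208 − 2849 = 359 bp
Sorted largest to smallest: 1273, 721, 707, 359, 148 bp.

1273, 721, 707, 359, 148 bp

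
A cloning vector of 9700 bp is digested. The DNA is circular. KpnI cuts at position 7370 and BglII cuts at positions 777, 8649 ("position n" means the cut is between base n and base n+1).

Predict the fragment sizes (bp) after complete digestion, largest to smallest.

Combined cut positions (sorted): 777, 7370, 8649.
Circular molecule, 3 cuts → 3 fragments:
  7370 − 777 = 6593 bp
  8649 − 7370 = 1279 bp
  wrap: 9700 − 8649 + 777 = 1828 bp
Sorted largest to smallest: 6593, 1828, 1279 bp.

6593, 1828, 1279 bp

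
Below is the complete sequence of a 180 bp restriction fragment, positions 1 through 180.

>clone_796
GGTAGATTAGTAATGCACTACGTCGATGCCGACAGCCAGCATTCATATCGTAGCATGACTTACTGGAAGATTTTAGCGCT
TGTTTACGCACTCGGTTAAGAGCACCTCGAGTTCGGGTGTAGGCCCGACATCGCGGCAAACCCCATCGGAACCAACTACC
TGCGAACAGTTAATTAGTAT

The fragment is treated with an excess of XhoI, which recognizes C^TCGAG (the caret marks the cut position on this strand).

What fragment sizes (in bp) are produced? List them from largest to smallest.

106, 74 bp

The XhoI site (CTCGAG) starts at position 106.
XhoI cuts after the first base of each site, so after position 106.
Linear molecule, 1 cut → 2 fragments:
  1–106 → 106 bp
  107–180 → 74 bp
Sorted largest to smallest: 106, 74 bp.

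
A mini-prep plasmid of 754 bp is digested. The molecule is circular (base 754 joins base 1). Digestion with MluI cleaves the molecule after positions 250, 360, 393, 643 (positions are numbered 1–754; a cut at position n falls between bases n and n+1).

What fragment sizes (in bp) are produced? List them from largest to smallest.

Circular molecule, 4 cuts → 4 fragments:
  360 − 250 = 110 bp
  393 − 360 = 33 bp
  643 − 393 = 250 bp
  wrap: 754 − 643 + 250 = 361 bp
Sorted largest to smallest: 361, 250, 110, 33 bp.

361, 250, 110, 33 bp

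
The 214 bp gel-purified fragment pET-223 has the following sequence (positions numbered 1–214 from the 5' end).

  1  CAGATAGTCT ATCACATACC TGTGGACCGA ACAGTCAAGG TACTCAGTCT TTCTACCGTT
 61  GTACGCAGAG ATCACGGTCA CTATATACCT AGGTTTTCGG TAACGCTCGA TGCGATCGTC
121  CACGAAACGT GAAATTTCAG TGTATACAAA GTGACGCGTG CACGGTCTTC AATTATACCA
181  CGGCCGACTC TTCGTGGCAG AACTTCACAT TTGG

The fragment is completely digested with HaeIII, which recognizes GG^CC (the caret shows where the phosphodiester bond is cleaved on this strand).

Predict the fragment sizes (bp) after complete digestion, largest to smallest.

183, 31 bp

The HaeIII site (GGCC) starts at position 182.
HaeIII cuts after base 2 of each site, so after position 183.
Linear molecule, 1 cut → 2 fragments:
  1–183 → 183 bp
  184–214 → 31 bp
Sorted largest to smallest: 183, 31 bp.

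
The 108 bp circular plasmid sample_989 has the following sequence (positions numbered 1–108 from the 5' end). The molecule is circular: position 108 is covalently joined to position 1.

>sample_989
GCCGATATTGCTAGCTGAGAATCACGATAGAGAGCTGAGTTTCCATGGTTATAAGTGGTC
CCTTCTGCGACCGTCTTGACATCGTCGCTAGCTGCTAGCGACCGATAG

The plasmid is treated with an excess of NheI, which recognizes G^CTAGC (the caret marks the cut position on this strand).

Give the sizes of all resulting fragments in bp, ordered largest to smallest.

77, 24, 7 bp

NheI sites (GCTAGC) start at positions 10, 87, 94.
NheI cuts after the first base of each site, so after positions 10, 87, 94.
Circular molecule, 3 cuts → 3 fragments:
  11–87 → 77 bp
  88–94 → 7 bp
  95–108 then 1–10 → 14 + 10 = 24 bp
Sorted largest to smallest: 77, 24, 7 bp.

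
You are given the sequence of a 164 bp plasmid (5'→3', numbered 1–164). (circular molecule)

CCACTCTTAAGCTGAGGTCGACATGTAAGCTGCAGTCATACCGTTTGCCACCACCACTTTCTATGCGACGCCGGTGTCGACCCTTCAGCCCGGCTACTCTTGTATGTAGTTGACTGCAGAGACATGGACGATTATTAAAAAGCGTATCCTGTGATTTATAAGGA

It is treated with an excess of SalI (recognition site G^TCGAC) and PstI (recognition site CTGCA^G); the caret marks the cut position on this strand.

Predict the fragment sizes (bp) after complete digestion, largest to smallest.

SalI sites (GTCGAC) start at positions 17, 76.
SalI cuts after the first base of each site, so after positions 17, 76.
PstI sites (CTGCAG) start at positions 30, 114.
PstI cuts after base 5 of each site (before the last base), so after positions 34, 118.
Combined cut positions: 17, 34, 76, 118.
Circular molecule, 4 cuts → 4 fragments:
  18–34 → 17 bp
  35–76 → 42 bp
  77–118 → 42 bp
  119–164 then 1–17 → 46 + 17 = 63 bp
Sorted largest to smallest: 63, 42, 42, 17 bp.

63, 42, 42, 17 bp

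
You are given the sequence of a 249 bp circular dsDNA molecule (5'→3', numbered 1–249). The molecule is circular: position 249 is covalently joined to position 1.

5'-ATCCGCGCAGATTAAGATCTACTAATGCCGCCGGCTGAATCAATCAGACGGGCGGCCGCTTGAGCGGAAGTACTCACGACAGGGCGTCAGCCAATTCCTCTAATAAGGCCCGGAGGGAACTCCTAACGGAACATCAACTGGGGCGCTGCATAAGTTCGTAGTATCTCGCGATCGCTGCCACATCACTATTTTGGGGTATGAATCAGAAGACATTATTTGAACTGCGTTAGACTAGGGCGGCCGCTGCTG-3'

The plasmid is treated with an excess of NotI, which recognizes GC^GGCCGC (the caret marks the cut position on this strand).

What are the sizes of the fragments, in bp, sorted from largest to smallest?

NotI sites (GCGGCCGC) start at positions 52, 237.
NotI cuts after base 2 of each site, so after positions 53, 238.
Circular molecule, 2 cuts → 2 fragments:
  54–238 → 185 bp
  239–249 then 1–53 → 11 + 53 = 64 bp
Sorted largest to smallest: 185, 64 bp.

185, 64 bp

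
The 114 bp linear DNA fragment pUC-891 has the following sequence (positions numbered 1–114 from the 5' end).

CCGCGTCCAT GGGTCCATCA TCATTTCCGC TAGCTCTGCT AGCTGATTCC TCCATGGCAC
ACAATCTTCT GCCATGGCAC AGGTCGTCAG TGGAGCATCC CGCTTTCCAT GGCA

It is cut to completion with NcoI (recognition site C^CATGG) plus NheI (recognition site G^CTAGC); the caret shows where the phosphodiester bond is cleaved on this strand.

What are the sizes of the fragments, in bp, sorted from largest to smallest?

NcoI sites (CCATGG) start at positions 7, 52, 72, 107.
NcoI cuts after the first base of each site, so after positions 7, 52, 72, 107.
NheI sites (GCTAGC) start at positions 29, 38.
NheI cuts after the first base of each site, so after positions 29, 38.
Combined cut positions: 7, 29, 38, 52, 72, 107.
Linear molecule, 6 cuts → 7 fragments:
  1–7 → 7 bp
  8–29 → 22 bp
  30–38 → 9 bp
  39–52 → 14 bp
  53–72 → 20 bp
  73–107 → 35 bp
  108–114 → 7 bp
Sorted largest to smallest: 35, 22, 20, 14, 9, 7, 7 bp.

35, 22, 20, 14, 9, 7, 7 bp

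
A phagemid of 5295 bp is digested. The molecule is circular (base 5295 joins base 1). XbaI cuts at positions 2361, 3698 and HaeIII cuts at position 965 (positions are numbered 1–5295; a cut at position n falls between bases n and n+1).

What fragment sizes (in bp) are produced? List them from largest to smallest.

Combined cut positions (sorted): 965, 2361, 3698.
Circular molecule, 3 cuts → 3 fragments:
  2361 − 965 = 1396 bp
  3698 − 2361 = 1337 bp
  wrap: 5295 − 3698 + 965 = 2562 bp
Sorted largest to smallest: 2562, 1396, 1337 bp.

2562, 1396, 1337 bp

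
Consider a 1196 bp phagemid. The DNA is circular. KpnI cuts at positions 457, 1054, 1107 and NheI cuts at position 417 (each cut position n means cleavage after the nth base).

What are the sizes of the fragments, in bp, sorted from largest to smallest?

Combined cut positions (sorted): 417, 457, 1054, 1107.
Circular molecule, 4 cuts → 4 fragments:
  457 − 417 = 40 bp
  1054 − 457 = 597 bp
  1107 − 1054 = 53 bp
  wrap: 1196 − 1107 + 417 = 506 bp
Sorted largest to smallest: 597, 506, 53, 40 bp.

597, 506, 53, 40 bp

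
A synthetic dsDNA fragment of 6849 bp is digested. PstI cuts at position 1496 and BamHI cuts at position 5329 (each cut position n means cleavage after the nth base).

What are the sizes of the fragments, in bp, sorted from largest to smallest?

Combined cut positions (sorted): 1496, 5329.
Linear molecule, 2 cuts → 3 fragments:
  1496 − 0 = 1496 bp
  5329 − 1496 = 3833 bp
  6849 − 5329 = 1520 bp
Sorted largest to smallest: 3833, 1520, 1496 bp.

3833, 1520, 1496 bp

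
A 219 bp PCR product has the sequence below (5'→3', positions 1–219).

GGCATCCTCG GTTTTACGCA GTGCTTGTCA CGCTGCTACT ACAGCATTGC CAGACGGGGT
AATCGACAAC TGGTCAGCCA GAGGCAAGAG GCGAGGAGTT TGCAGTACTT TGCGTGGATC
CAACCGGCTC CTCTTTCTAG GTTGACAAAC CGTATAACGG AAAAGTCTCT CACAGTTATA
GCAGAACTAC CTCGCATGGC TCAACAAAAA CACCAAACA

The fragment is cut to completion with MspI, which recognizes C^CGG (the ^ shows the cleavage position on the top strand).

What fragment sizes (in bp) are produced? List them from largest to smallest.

The MspI site (CCGG) starts at position 124.
MspI cuts after the first base of each site, so after position 124.
Linear molecule, 1 cut → 2 fragments:
  1–124 → 124 bp
  125–219 → 95 bp
Sorted largest to smallest: 124, 95 bp.

124, 95 bp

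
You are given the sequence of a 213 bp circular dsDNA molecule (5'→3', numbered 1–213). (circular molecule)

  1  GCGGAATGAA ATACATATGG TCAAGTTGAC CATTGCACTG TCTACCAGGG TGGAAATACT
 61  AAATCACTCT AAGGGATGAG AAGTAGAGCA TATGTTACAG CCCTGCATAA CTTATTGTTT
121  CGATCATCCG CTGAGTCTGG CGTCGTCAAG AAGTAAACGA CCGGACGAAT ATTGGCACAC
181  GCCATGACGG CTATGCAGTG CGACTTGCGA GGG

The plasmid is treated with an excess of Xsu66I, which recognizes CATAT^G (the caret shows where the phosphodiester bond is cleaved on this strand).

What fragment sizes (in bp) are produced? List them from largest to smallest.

Xsu66I sites (CATATG) start at positions 14, 89.
Xsu66I cuts after base 5 of each site (before the last base), so after positions 18, 93.
Circular molecule, 2 cuts → 2 fragments:
  19–93 → 75 bp
  94–213 then 1–18 → 120 + 18 = 138 bp
Sorted largest to smallest: 138, 75 bp.

138, 75 bp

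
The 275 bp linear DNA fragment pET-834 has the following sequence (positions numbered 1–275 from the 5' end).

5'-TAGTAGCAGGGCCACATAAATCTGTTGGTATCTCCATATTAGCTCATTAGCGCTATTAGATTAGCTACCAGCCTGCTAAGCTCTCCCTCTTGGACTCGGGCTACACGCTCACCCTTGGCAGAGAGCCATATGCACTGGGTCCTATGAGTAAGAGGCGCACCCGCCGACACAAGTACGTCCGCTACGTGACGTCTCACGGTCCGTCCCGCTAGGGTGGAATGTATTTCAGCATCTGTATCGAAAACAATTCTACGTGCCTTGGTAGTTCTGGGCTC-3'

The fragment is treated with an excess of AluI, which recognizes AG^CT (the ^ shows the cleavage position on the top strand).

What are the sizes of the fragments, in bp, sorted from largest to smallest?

AluI sites (AGCT) start at positions 41, 63, 79.
AluI cuts after base 2 of each site, so after positions 42, 64, 80.
Linear molecule, 3 cuts → 4 fragments:
  1–42 → 42 bp
  43–64 → 22 bp
  65–80 → 16 bp
  81–275 → 195 bp
Sorted largest to smallest: 195, 42, 22, 16 bp.

195, 42, 22, 16 bp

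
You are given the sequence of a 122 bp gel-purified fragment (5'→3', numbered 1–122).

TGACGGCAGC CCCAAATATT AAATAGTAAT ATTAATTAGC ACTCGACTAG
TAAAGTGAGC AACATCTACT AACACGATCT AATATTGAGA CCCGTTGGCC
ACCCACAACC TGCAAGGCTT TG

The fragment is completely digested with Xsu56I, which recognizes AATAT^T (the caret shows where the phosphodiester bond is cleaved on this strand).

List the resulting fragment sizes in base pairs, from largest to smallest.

Xsu56I sites (AATATT) start at positions 15, 28, 81.
Xsu56I cuts after base 5 of each site (before the last base), so after positions 19, 32, 85.
Linear molecule, 3 cuts → 4 fragments:
  1–19 → 19 bp
  20–32 → 13 bp
  33–85 → 53 bp
  86–122 → 37 bp
Sorted largest to smallest: 53, 37, 19, 13 bp.

53, 37, 19, 13 bp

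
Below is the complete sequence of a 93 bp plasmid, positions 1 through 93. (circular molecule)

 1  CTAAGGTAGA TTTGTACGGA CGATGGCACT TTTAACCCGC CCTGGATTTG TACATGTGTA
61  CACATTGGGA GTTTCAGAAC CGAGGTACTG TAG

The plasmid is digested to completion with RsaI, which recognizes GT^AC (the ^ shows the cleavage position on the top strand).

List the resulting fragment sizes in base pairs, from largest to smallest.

36, 27, 22, 8 bp

RsaI sites (GTAC) start at positions 14, 50, 58, 85.
RsaI cuts after base 2 of each site, so after positions 15, 51, 59, 86.
Circular molecule, 4 cuts → 4 fragments:
  16–51 → 36 bp
  52–59 → 8 bp
  60–86 → 27 bp
  87–93 then 1–15 → 7 + 15 = 22 bp
Sorted largest to smallest: 36, 27, 22, 8 bp.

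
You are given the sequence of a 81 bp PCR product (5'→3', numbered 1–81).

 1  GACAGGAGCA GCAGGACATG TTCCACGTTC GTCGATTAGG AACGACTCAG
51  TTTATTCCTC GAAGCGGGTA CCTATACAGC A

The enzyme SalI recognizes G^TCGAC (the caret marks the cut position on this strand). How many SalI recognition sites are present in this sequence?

No occurrence of GTCGAC is present in the sequence.
SalI does not cut: 0 sites.

0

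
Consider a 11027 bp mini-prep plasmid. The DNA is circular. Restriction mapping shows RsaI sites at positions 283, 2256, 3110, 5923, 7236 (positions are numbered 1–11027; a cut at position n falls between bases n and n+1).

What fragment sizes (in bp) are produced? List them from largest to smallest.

Circular molecule, 5 cuts → 5 fragments:
  2256 − 283 = 1973 bp
  3110 − 2256 = 854 bp
  5923 − 3110 = 2813 bp
  7236 − 5923 = 1313 bp
  wrap: 11027 − 7236 + 283 = 4074 bp
Sorted largest to smallest: 4074, 2813, 1973, 1313, 854 bp.

4074, 2813, 1973, 1313, 854 bp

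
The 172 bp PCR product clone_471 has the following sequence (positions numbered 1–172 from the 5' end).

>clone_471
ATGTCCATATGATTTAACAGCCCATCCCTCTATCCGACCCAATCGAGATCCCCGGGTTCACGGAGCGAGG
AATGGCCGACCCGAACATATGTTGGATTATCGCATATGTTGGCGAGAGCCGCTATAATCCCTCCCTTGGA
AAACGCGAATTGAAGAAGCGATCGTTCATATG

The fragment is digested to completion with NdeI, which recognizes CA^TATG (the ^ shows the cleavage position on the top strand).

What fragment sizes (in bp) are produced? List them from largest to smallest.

80, 64, 17, 7, 4 bp

NdeI sites (CATATG) start at positions 6, 86, 103, 167.
NdeI cuts after base 2 of each site, so after positions 7, 87, 104, 168.
Linear molecule, 4 cuts → 5 fragments:
  1–7 → 7 bp
  8–87 → 80 bp
  88–104 → 17 bp
  105–168 → 64 bp
  169–172 → 4 bp
Sorted largest to smallest: 80, 64, 17, 7, 4 bp.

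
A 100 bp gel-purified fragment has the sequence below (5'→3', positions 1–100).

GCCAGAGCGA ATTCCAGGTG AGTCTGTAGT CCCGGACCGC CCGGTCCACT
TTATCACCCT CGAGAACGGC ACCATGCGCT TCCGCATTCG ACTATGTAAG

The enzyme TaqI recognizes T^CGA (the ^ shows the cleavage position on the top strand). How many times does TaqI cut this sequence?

TCGA occurs starting at positions 60, 88.
TaqI cuts at 2 sites.

2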